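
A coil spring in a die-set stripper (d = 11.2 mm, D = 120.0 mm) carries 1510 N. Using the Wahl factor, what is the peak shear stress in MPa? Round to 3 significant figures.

Spring index C = D/d = 120.0/11.2 = 10.7143
K_W = (4C−1)/(4C−4) + 0.615/C = 41.857/38.857 + 0.0574 = 1.1346
τ₀ = 8FD/(πd³) = 8·1510·120.0/(π·11.2³) = 1.4496e+06/4413.7 = 328.43 MPa
τ_max = K·τ₀ = 1.1346 × 328.43 = 372.64 MPa

373 MPa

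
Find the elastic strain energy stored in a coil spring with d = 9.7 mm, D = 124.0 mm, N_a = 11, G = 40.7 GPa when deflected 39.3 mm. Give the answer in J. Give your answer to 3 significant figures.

1.66 J

k = Gd⁴/(8D³N_a) = (40.7×10³)(9.7⁴)/(8·124.0³·11) = 2.1475 N/mm
U = ½kδ² = 0.5 × 2.1475 × 39.3² = 1658.4 N·mm = 1.6584 J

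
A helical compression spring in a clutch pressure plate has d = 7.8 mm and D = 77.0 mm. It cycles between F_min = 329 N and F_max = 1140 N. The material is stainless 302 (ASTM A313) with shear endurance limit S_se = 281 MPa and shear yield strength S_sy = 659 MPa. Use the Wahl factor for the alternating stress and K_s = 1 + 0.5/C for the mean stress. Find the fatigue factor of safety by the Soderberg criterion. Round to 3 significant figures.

C = D/d = 77.0/7.8 = 9.8718; K_W = (4C−1)/(4C−4)+0.615/C = 1.1468; K_s = 1+0.5/C = 1.0506
F_a = (F_max−F_min)/2 = 405.5 N; F_m = (F_max+F_min)/2 = 734.5 N
τ_a = K_W·8F_aD/(πd³) = 1.1468 × 167.55 = 192.15 MPa
τ_m = K_s·8F_mD/(πd³) = 1.0506 × 303.49 = 318.86 MPa
Soderberg: 1/n_f = τ_a/S_se + τ_m/S_sy = 192.15/281 + 318.86/659 = 0.68381 + 0.48385 = 1.1677
n_f = 1/1.1677 = 0.8564

0.856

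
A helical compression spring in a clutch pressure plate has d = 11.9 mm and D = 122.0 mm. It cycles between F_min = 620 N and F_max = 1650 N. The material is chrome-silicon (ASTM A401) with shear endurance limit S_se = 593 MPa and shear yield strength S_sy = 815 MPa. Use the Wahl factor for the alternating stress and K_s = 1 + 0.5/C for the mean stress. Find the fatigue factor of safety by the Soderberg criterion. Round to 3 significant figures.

2.21

C = D/d = 122.0/11.9 = 10.2521; K_W = (4C−1)/(4C−4)+0.615/C = 1.1411; K_s = 1+0.5/C = 1.0488
F_a = (F_max−F_min)/2 = 515 N; F_m = (F_max+F_min)/2 = 1135 N
τ_a = K_W·8F_aD/(πd³) = 1.1411 × 94.944 = 108.34 MPa
τ_m = K_s·8F_mD/(πd³) = 1.0488 × 209.24 = 219.45 MPa
Soderberg: 1/n_f = τ_a/S_se + τ_m/S_sy = 108.34/593 + 219.45/815 = 0.18269 + 0.26926 = 0.45195
n_f = 1/0.45195 = 2.213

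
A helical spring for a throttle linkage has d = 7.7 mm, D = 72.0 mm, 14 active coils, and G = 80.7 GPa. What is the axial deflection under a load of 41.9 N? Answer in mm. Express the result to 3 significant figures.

k = Gd⁴/(8D³N_a) = (80.7×10³)(7.7⁴)/(8·72.0³·14) = 6.7861 N/mm
δ = F/k = 41.9 / 6.7861 = 6.1744 mm

6.17 mm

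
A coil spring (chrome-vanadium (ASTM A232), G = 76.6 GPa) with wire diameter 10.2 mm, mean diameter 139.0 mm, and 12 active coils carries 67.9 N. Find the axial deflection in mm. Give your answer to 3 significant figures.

21.1 mm

k = Gd⁴/(8D³N_a) = (76.6×10³)(10.2⁴)/(8·139.0³·12) = 3.216 N/mm
δ = F/k = 67.9 / 3.216 = 21.113 mm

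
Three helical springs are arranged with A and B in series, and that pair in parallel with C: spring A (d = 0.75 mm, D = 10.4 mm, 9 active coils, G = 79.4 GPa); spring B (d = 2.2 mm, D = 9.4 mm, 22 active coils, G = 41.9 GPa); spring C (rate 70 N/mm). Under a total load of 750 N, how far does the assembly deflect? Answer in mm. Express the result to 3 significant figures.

k_A = Gd⁴/(8D³N_a) = (79.4×10³)(0.75⁴)/(8·10.4³·9) = 0.31019 N/mm
k_B = Gd⁴/(8D³N_a) = (41.9×10³)(2.2⁴)/(8·9.4³·22) = 6.7144 N/mm
Springs A,B series: k_AB = 1/(1/0.31019+1/6.7144) = 0.2965 N/mm; parallel with C: k_eq = 0.2965+70 = 70.296 N/mm
δ = F/k_eq = 750/70.296 = 10.669 mm

10.7 mm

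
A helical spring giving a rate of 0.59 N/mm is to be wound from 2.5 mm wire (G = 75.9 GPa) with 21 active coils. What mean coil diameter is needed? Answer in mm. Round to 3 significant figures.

D = (Gd⁴/(8N_a·k))^(1/3) = (75.9×10³·2.5⁴/(8·21·0.59))^(1/3)
  = (29911.7)^(1/3) = 31.0418 mm

31.0 mm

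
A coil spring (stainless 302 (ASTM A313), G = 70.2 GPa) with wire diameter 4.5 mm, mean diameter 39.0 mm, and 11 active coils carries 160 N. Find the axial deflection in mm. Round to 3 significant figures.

29.0 mm

k = Gd⁴/(8D³N_a) = (70.2×10³)(4.5⁴)/(8·39.0³·11) = 5.5146 N/mm
δ = F/k = 160 / 5.5146 = 29.014 mm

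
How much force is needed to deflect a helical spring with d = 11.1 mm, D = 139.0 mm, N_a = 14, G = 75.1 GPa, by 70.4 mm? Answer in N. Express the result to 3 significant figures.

k = Gd⁴/(8D³N_a) = (75.1×10³)(11.1⁴)/(8·139.0³·14) = 3.7903 N/mm
F = k·δ = 3.7903 × 70.4 = 266.83 N

267 N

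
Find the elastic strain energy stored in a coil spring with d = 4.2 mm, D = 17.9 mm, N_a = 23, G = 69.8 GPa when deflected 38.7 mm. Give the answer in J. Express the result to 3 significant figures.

15.4 J

k = Gd⁴/(8D³N_a) = (69.8×10³)(4.2⁴)/(8·17.9³·23) = 20.581 N/mm
U = ½kδ² = 0.5 × 20.581 × 38.7² = 15412 N·mm = 15.412 J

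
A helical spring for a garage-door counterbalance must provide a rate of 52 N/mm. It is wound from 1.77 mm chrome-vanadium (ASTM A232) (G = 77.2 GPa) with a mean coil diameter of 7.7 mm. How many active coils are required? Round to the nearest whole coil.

N_a = Gd⁴/(8D³k) = (77.2×10³ × 1.77⁴)/(8 × 7.7³ × 52)
    = 757723 / 189918 = 3.99 → 4 coils

4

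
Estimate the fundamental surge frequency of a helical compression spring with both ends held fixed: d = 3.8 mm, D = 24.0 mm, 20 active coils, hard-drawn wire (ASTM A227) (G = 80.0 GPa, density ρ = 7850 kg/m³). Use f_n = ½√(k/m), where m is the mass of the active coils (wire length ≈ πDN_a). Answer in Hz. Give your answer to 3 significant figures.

k = Gd⁴/(8D³N_a) = (80.0×10³)(3.8⁴)/(8·24.0³·20) = 7.5417 N/mm = 7541.7 N/m
Wire length L = πDN_a = π·24.0·20 = 1508 mm
m = ρ·(πd²/4)·L = 7850 × 11.341×10⁻⁶ m² × 1.508 m = 0.13425 kg
f_n = ½√(k/m) = 0.5·√(7541.7/0.13425) = 0.5·√(56176) = 118.51 Hz

119 Hz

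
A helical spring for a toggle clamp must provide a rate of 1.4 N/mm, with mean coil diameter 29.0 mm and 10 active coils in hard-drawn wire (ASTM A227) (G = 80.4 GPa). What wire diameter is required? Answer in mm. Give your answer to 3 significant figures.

d = (8D³N_a·k / G)^(1/4) = (8·29.0³·10·1.4 / (80.4×10³))^0.25
  = (33.975)^0.25 = 2.4143 mm

2.41 mm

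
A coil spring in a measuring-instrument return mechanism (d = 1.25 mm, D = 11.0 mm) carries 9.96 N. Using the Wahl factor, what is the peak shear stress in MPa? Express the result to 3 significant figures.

Spring index C = D/d = 11.0/1.25 = 8.8000
K_W = (4C−1)/(4C−4) + 0.615/C = 34.200/31.200 + 0.0699 = 1.1660
τ₀ = 8FD/(πd³) = 8·9.96·11.0/(π·1.25³) = 876.48/6.1359 = 142.84 MPa
τ_max = K·τ₀ = 1.1660 × 142.84 = 166.56 MPa

167 MPa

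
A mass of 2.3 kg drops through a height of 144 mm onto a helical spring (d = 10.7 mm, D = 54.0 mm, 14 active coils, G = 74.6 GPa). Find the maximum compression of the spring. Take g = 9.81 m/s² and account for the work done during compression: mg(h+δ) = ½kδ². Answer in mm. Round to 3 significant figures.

k = Gd⁴/(8D³N_a) = (74.6×10³)(10.7⁴)/(8·54.0³·14) = 55.447 N/mm
W = mg = 2.3 × 9.81 = 22.563 N
½kδ² − Wδ − Wh = 0 → δ = (W + √(W² + 2kWh))/k
δ = (22.563 + √(509.09 + 360300))/55.447 = (22.563 + 600.67)/55.447 = 11.24 mm

11.2 mm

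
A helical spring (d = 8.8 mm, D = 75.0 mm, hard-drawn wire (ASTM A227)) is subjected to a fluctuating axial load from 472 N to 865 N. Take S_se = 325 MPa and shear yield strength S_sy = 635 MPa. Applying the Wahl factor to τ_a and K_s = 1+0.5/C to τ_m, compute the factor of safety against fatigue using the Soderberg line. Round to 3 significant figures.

1.96

C = D/d = 75.0/8.8 = 8.5227; K_W = (4C−1)/(4C−4)+0.615/C = 1.1719; K_s = 1+0.5/C = 1.0587
F_a = (F_max−F_min)/2 = 196.5 N; F_m = (F_max+F_min)/2 = 668.5 N
τ_a = K_W·8F_aD/(πd³) = 1.1719 × 55.07 = 64.534 MPa
τ_m = K_s·8F_mD/(πd³) = 1.0587 × 187.35 = 198.34 MPa
Soderberg: 1/n_f = τ_a/S_se + τ_m/S_sy = 64.534/325 + 198.34/635 = 0.19857 + 0.31235 = 0.51092
n_f = 1/0.51092 = 1.957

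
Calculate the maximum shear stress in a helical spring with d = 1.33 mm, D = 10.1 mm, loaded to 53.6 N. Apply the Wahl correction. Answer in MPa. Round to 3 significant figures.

Spring index C = D/d = 10.1/1.33 = 7.5940
K_W = (4C−1)/(4C−4) + 0.615/C = 29.376/26.376 + 0.0810 = 1.1947
τ₀ = 8FD/(πd³) = 8·53.6·10.1/(π·1.33³) = 4330.88/7.391 = 585.96 MPa
τ_max = K·τ₀ = 1.1947 × 585.96 = 700.07 MPa

700 MPa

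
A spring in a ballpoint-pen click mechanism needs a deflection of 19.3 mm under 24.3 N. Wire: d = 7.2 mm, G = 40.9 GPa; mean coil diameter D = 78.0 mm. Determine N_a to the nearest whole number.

Required rate k = F/δ = 24.3/19.3 = 1.2591 N/mm
N_a = Gd⁴/(8D³k) = (40.9×10³ × 7.2⁴)/(8 × 78.0³ × 1.2591)
    = 1.09914e+08 / 4.77994e+06 = 22.99 → 23 coils

23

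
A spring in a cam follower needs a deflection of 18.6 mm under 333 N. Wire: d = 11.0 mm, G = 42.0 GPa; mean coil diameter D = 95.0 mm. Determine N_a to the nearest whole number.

5

Required rate k = F/δ = 333/18.6 = 17.903 N/mm
N_a = Gd⁴/(8D³k) = (42.0×10³ × 11.0⁴)/(8 × 95.0³ × 17.903)
    = 6.14922e+08 / 1.22798e+08 = 5.008 → 5 coils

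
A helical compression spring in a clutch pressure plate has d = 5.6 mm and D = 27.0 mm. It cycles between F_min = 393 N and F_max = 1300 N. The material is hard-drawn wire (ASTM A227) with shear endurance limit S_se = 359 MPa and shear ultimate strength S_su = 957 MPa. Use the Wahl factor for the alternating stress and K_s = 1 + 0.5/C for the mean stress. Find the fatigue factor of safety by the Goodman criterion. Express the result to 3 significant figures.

0.964

C = D/d = 27.0/5.6 = 4.8214; K_W = (4C−1)/(4C−4)+0.615/C = 1.3238; K_s = 1+0.5/C = 1.1037
F_a = (F_max−F_min)/2 = 453.5 N; F_m = (F_max+F_min)/2 = 846.5 N
τ_a = K_W·8F_aD/(πd³) = 1.3238 × 177.55 = 235.04 MPa
τ_m = K_s·8F_mD/(πd³) = 1.1037 × 331.41 = 365.78 MPa
Goodman: 1/n_f = τ_a/S_se + τ_m/S_su = 235.04/359 + 365.78/957 = 0.65471 + 0.38221 = 1.0369
n_f = 1/1.0369 = 0.9644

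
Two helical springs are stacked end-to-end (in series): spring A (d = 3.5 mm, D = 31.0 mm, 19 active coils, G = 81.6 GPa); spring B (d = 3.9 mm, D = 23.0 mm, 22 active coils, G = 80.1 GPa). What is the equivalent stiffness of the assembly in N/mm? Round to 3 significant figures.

2.06 N/mm

k_A = Gd⁴/(8D³N_a) = (81.6×10³)(3.5⁴)/(8·31.0³·19) = 2.7042 N/mm
k_B = Gd⁴/(8D³N_a) = (80.1×10³)(3.9⁴)/(8·23.0³·22) = 8.6536 N/mm
Series: 1/k_eq = 1/2.7042 + 1/8.6536 = 0.48536; k_eq = 2.0603 N/mm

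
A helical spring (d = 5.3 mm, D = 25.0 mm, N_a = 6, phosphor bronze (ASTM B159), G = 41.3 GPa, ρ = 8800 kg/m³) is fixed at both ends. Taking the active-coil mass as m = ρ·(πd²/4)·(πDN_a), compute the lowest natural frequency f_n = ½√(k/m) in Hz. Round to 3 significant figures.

k = Gd⁴/(8D³N_a) = (41.3×10³)(5.3⁴)/(8·25.0³·6) = 43.45 N/mm = 43450 N/m
Wire length L = πDN_a = π·25.0·6 = 471.24 mm
m = ρ·(πd²/4)·L = 8800 × 22.062×10⁻⁶ m² × 0.47124 m = 0.091488 kg
f_n = ½√(k/m) = 0.5·√(43450/0.091488) = 0.5·√(4.7493e+05) = 344.57 Hz

345 Hz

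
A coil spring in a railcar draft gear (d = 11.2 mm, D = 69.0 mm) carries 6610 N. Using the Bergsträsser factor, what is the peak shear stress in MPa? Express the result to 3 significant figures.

Spring index C = D/d = 69.0/11.2 = 6.1607
K_B = (4C+2)/(4C−3) = 26.643/21.643 = 1.2310
τ₀ = 8FD/(πd³) = 8·6610·69.0/(π·11.2³) = 3.64872e+06/4413.7 = 826.68 MPa
τ_max = K·τ₀ = 1.2310 × 826.68 = 1017.7 MPa

1020 MPa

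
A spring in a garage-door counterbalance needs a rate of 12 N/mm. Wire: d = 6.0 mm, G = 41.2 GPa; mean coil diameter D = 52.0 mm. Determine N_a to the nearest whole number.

4

N_a = Gd⁴/(8D³k) = (41.2×10³ × 6.0⁴)/(8 × 52.0³ × 12)
    = 5.33952e+07 / 1.34984e+07 = 3.956 → 4 coils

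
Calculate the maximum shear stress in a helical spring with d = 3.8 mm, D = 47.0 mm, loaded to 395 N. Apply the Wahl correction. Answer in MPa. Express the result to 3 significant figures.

Spring index C = D/d = 47.0/3.8 = 12.3684
K_W = (4C−1)/(4C−4) + 0.615/C = 48.474/45.474 + 0.0497 = 1.1157
τ₀ = 8FD/(πd³) = 8·395·47.0/(π·3.8³) = 148520/172.39 = 861.56 MPa
τ_max = K·τ₀ = 1.1157 × 861.56 = 961.24 MPa

961 MPa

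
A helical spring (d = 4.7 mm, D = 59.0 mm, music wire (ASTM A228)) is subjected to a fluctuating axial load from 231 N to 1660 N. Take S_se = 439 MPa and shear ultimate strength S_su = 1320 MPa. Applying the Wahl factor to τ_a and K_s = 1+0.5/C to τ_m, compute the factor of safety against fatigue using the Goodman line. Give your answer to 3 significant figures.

0.270

C = D/d = 59.0/4.7 = 12.5532; K_W = (4C−1)/(4C−4)+0.615/C = 1.1139; K_s = 1+0.5/C = 1.0398
F_a = (F_max−F_min)/2 = 714.5 N; F_m = (F_max+F_min)/2 = 945.5 N
τ_a = K_W·8F_aD/(πd³) = 1.1139 × 1034 = 1151.7 MPa
τ_m = K_s·8F_mD/(πd³) = 1.0398 × 1368.2 = 1422.7 MPa
Goodman: 1/n_f = τ_a/S_se + τ_m/S_su = 1151.7/439 + 1422.7/1320 = 2.62353 + 1.07783 = 3.7014
n_f = 1/3.7014 = 0.2702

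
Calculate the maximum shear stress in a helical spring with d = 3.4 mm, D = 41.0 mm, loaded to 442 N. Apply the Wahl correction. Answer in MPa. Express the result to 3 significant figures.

Spring index C = D/d = 41.0/3.4 = 12.0588
K_W = (4C−1)/(4C−4) + 0.615/C = 47.235/44.235 + 0.0510 = 1.1188
τ₀ = 8FD/(πd³) = 8·442·41.0/(π·3.4³) = 144976/123.48 = 1174.1 MPa
τ_max = K·τ₀ = 1.1188 × 1174.1 = 1313.6 MPa

1310 MPa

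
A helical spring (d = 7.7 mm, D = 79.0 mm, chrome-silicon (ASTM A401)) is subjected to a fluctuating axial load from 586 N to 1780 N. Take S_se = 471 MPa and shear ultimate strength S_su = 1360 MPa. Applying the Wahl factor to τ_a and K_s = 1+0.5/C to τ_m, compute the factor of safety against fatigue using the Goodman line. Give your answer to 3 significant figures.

0.962

C = D/d = 79.0/7.7 = 10.2597; K_W = (4C−1)/(4C−4)+0.615/C = 1.1409; K_s = 1+0.5/C = 1.0487
F_a = (F_max−F_min)/2 = 597 N; F_m = (F_max+F_min)/2 = 1183 N
τ_a = K_W·8F_aD/(πd³) = 1.1409 × 263.07 = 300.15 MPa
τ_m = K_s·8F_mD/(πd³) = 1.0487 × 521.29 = 546.7 MPa
Goodman: 1/n_f = τ_a/S_se + τ_m/S_su = 300.15/471 + 546.7/1360 = 0.63725 + 0.40198 = 1.0392
n_f = 1/1.0392 = 0.9622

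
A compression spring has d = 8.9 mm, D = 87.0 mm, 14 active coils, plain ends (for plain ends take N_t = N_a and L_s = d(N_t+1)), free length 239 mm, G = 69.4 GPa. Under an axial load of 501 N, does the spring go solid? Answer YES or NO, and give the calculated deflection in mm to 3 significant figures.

k = Gd⁴/(8D³N_a) = (69.4×10³)(8.9⁴)/(8·87.0³·14) = 5.904 N/mm
N_t = 14; L_s = 8.9·15 = 133.5 mm; δ_solid = L₀ − L_s = 239 − 133.5 = 105.5 mm
δ = F/k = 501/5.904 = 84.858 mm
δ < δ_solid → spring does not go solid

NO, δ = 84.9 mm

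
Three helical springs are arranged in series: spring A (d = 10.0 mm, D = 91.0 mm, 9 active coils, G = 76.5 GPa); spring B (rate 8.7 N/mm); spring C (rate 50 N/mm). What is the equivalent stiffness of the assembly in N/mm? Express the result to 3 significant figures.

4.86 N/mm

k_A = Gd⁴/(8D³N_a) = (76.5×10³)(10.0⁴)/(8·91.0³·9) = 14.1 N/mm
Series: 1/k_eq = 1/14.1 + 1/8.7 + 1/50 = 0.20587; k_eq = 4.8575 N/mm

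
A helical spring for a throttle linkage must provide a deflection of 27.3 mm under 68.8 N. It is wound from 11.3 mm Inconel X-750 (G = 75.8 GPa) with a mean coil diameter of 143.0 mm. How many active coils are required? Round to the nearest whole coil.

21

Required rate k = F/δ = 68.8/27.3 = 2.5201 N/mm
N_a = Gd⁴/(8D³k) = (75.8×10³ × 11.3⁴)/(8 × 143.0³ × 2.5201)
    = 1.2359e+09 / 5.89554e+07 = 20.96 → 21 coils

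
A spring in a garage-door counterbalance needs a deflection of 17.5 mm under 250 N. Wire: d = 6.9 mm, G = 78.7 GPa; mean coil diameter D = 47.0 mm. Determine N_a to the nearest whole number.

15

Required rate k = F/δ = 250/17.5 = 14.286 N/mm
N_a = Gd⁴/(8D³k) = (78.7×10³ × 6.9⁴)/(8 × 47.0³ × 14.286)
    = 1.7839e+08 / 1.18655e+07 = 15.03 → 15 coils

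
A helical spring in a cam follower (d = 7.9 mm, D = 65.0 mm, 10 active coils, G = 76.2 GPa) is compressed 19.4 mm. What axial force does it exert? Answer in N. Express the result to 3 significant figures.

262 N

k = Gd⁴/(8D³N_a) = (76.2×10³)(7.9⁴)/(8·65.0³·10) = 13.509 N/mm
F = k·δ = 13.509 × 19.4 = 262.08 N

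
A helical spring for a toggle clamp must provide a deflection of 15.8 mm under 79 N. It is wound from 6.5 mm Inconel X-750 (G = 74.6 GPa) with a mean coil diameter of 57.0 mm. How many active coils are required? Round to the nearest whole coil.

18

Required rate k = F/δ = 79/15.8 = 5 N/mm
N_a = Gd⁴/(8D³k) = (74.6×10³ × 6.5⁴)/(8 × 57.0³ × 5)
    = 1.33166e+08 / 7.40772e+06 = 17.98 → 18 coils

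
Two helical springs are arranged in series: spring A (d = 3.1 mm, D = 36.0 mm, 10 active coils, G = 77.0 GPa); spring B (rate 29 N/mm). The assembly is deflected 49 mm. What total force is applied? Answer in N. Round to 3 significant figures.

87.6 N

k_A = Gd⁴/(8D³N_a) = (77.0×10³)(3.1⁴)/(8·36.0³·10) = 1.9052 N/mm
Series: 1/k_eq = 1/1.9052 + 1/29 = 0.55936; k_eq = 1.7877 N/mm
F = k_eq·δ = 1.7877·49 = 87.6 N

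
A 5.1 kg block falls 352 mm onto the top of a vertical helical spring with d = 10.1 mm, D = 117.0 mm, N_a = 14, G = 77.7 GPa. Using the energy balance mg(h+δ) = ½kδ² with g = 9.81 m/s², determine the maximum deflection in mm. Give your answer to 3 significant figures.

k = Gd⁴/(8D³N_a) = (77.7×10³)(10.1⁴)/(8·117.0³·14) = 4.5074 N/mm
W = mg = 5.1 × 9.81 = 50.031 N
½kδ² − Wδ − Wh = 0 → δ = (W + √(W² + 2kWh))/k
δ = (50.031 + √(2503.1 + 158761))/4.5074 = (50.031 + 401.58)/4.5074 = 100.19 mm

100 mm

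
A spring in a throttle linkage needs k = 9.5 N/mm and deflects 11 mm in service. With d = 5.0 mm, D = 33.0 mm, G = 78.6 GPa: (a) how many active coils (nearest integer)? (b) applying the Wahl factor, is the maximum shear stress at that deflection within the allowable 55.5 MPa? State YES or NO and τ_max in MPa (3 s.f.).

(a) 18 coils; (b) NO, τ_max = 86.1 MPa

N_a = Gd⁴/(8D³k) = (78.6×10³)(5.0⁴)/(8·33.0³·9.5) = 17.99 → N_a = 18
Actual rate k = Gd⁴/(8D³·18) = 9.4929 N/mm
Working load F = kδ = 9.4929·11 = 104.42 N
C = 33.0/5.0 = 6.6000; K_W = (4C−1)/(4C−4)+0.615/C = 1.2271
τ_max = K_W·8FD/(πd³) = 1.2271·70.2 = 86.143 MPa
τ_max > 55.5 MPa → exceeds allowable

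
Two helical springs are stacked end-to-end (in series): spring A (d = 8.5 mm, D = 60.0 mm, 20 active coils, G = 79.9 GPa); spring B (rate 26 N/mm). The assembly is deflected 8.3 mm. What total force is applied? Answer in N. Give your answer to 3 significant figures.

68.4 N

k_A = Gd⁴/(8D³N_a) = (79.9×10³)(8.5⁴)/(8·60.0³·20) = 12.068 N/mm
Series: 1/k_eq = 1/12.068 + 1/26 = 0.12132; k_eq = 8.2425 N/mm
F = k_eq·δ = 8.2425·8.3 = 68.413 N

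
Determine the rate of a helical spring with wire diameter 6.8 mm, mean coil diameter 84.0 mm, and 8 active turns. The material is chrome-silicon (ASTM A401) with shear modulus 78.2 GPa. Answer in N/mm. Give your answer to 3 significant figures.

4.41 N/mm

k = Gd⁴/(8D³N_a) = (78.2×10³ × 6.8⁴) / (8 × 84.0³ × 8)
  = 1.67202e+08 / 3.79331e+07 = 4.4078 N/mm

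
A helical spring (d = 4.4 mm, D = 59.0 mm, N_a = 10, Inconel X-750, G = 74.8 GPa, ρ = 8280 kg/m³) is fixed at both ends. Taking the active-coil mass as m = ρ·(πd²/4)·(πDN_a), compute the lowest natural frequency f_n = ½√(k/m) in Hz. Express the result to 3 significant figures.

42.8 Hz

k = Gd⁴/(8D³N_a) = (74.8×10³)(4.4⁴)/(8·59.0³·10) = 1.7063 N/mm = 1706.3 N/m
Wire length L = πDN_a = π·59.0·10 = 1853.5 mm
m = ρ·(πd²/4)·L = 8280 × 15.205×10⁻⁶ m² × 1.8535 m = 0.23336 kg
f_n = ½√(k/m) = 0.5·√(1706.3/0.23336) = 0.5·√(7312) = 42.755 Hz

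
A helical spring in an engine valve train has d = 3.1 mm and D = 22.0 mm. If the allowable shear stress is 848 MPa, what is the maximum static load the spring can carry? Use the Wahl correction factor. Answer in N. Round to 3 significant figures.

C = D/d = 22.0/3.1 = 7.0968
K_W = (4C−1)/(4C−4) + 0.615/C = 27.387/24.387 + 0.0867 = 1.2097
τ_max = K·8FD/(πd³) → F_max = τ_allow·πd³/(8DK)
F_max = 848·π·3.1³/(8·22.0·1.2097) = 79365/212.9 = 372.78 N

373 N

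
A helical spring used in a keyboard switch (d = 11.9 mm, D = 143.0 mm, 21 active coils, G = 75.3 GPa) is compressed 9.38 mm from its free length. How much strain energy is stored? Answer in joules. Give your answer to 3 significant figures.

0.135 J

k = Gd⁴/(8D³N_a) = (75.3×10³)(11.9⁴)/(8·143.0³·21) = 3.0737 N/mm
U = ½kδ² = 0.5 × 3.0737 × 9.38² = 135.22 N·mm = 0.13522 J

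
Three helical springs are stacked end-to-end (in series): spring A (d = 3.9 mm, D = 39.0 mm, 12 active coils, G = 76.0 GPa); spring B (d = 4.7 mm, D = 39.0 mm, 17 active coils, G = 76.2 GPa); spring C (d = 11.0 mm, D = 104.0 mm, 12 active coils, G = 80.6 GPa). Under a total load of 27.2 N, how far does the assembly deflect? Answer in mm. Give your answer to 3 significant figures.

17.2 mm

k_A = Gd⁴/(8D³N_a) = (76.0×10³)(3.9⁴)/(8·39.0³·12) = 3.0875 N/mm
k_B = Gd⁴/(8D³N_a) = (76.2×10³)(4.7⁴)/(8·39.0³·17) = 4.6091 N/mm
k_C = Gd⁴/(8D³N_a) = (80.6×10³)(11.0⁴)/(8·104.0³·12) = 10.928 N/mm
Series: 1/k_eq = 1/3.0875 + 1/4.6091 + 1/10.928 = 0.63236; k_eq = 1.5814 N/mm
δ = F/k_eq = 27.2/1.5814 = 17.2 mm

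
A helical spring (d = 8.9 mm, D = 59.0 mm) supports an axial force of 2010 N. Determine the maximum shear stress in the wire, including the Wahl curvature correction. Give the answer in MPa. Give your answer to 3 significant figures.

525 MPa

Spring index C = D/d = 59.0/8.9 = 6.6292
K_W = (4C−1)/(4C−4) + 0.615/C = 25.517/22.517 + 0.0928 = 1.2260
τ₀ = 8FD/(πd³) = 8·2010·59.0/(π·8.9³) = 948720/2214.7 = 428.37 MPa
τ_max = K·τ₀ = 1.2260 × 428.37 = 525.18 MPa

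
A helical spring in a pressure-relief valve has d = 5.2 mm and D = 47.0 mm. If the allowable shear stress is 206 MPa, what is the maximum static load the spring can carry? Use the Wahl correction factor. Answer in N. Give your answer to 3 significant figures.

C = D/d = 47.0/5.2 = 9.0385
K_W = (4C−1)/(4C−4) + 0.615/C = 35.154/32.154 + 0.0680 = 1.1613
τ_max = K·8FD/(πd³) → F_max = τ_allow·πd³/(8DK)
F_max = 206·π·5.2³/(8·47.0·1.1613) = 90997/436.67 = 208.39 N

208 N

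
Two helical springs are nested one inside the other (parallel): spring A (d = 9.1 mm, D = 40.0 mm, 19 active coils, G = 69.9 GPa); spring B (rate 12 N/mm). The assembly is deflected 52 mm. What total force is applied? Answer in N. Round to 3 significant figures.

3190 N

k_A = Gd⁴/(8D³N_a) = (69.9×10³)(9.1⁴)/(8·40.0³·19) = 49.274 N/mm
Parallel: k_eq = 49.274 + 12 = 61.274 N/mm
F = k_eq·δ = 61.274·52 = 3186.3 N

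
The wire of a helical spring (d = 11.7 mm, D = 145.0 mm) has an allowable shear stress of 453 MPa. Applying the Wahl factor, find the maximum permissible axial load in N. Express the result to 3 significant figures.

C = D/d = 145.0/11.7 = 12.3932
K_W = (4C−1)/(4C−4) + 0.615/C = 48.573/45.573 + 0.0496 = 1.1155
τ_max = K·8FD/(πd³) → F_max = τ_allow·πd³/(8DK)
F_max = 453·π·11.7³/(8·145.0·1.1155) = 2.2793e+06/1293.9 = 1761.6 N

1760 N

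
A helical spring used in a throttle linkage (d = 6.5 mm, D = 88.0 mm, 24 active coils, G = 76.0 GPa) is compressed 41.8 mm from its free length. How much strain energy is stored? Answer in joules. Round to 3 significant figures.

0.906 J

k = Gd⁴/(8D³N_a) = (76.0×10³)(6.5⁴)/(8·88.0³·24) = 1.0369 N/mm
U = ½kδ² = 0.5 × 1.0369 × 41.8² = 905.82 N·mm = 0.90582 J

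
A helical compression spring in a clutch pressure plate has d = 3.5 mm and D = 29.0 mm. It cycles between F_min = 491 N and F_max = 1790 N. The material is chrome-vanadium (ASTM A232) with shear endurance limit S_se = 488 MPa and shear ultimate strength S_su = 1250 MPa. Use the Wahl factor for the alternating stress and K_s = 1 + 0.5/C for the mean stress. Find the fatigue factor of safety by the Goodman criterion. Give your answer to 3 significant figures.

0.229

C = D/d = 29.0/3.5 = 8.2857; K_W = (4C−1)/(4C−4)+0.615/C = 1.1772; K_s = 1+0.5/C = 1.0603
F_a = (F_max−F_min)/2 = 649.5 N; F_m = (F_max+F_min)/2 = 1140.5 N
τ_a = K_W·8F_aD/(πd³) = 1.1772 × 1118.7 = 1316.9 MPa
τ_m = K_s·8F_mD/(πd³) = 1.0603 × 1964.4 = 2082.9 MPa
Goodman: 1/n_f = τ_a/S_se + τ_m/S_su = 1316.9/488 + 2082.9/1250 = 2.69855 + 1.66635 = 4.3649
n_f = 1/4.3649 = 0.2291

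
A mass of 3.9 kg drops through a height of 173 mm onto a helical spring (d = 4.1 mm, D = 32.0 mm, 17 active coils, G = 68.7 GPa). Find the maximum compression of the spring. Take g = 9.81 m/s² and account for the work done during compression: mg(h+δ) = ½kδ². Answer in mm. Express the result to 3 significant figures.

k = Gd⁴/(8D³N_a) = (68.7×10³)(4.1⁴)/(8·32.0³·17) = 4.3562 N/mm
W = mg = 3.9 × 9.81 = 38.259 N
½kδ² − Wδ − Wh = 0 → δ = (W + √(W² + 2kWh))/k
δ = (38.259 + √(1463.8 + 57665.1))/4.3562 = (38.259 + 243.16)/4.3562 = 64.604 mm

64.6 mm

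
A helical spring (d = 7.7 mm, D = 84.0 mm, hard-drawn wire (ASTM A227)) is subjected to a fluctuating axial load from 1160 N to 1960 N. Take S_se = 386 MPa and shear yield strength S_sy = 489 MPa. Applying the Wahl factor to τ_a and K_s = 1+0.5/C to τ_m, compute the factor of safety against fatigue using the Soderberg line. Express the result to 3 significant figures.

C = D/d = 84.0/7.7 = 10.9091; K_W = (4C−1)/(4C−4)+0.615/C = 1.1321; K_s = 1+0.5/C = 1.0458
F_a = (F_max−F_min)/2 = 400 N; F_m = (F_max+F_min)/2 = 1560 N
τ_a = K_W·8F_aD/(πd³) = 1.1321 × 187.42 = 212.17 MPa
τ_m = K_s·8F_mD/(πd³) = 1.0458 × 730.92 = 764.42 MPa
Soderberg: 1/n_f = τ_a/S_se + τ_m/S_sy = 212.17/386 + 764.42/489 = 0.54966 + 1.56324 = 2.1129
n_f = 1/2.1129 = 0.4733

0.473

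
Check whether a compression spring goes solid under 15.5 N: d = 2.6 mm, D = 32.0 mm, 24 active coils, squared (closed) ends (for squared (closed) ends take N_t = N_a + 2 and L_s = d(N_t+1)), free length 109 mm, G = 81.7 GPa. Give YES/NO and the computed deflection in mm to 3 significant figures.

NO, δ = 26.1 mm

k = Gd⁴/(8D³N_a) = (81.7×10³)(2.6⁴)/(8·32.0³·24) = 0.59342 N/mm
N_t = 26; L_s = 2.6·27 = 70.2 mm; δ_solid = L₀ − L_s = 109 − 70.2 = 38.8 mm
δ = F/k = 15.5/0.59342 = 26.12 mm
δ < δ_solid → spring does not go solid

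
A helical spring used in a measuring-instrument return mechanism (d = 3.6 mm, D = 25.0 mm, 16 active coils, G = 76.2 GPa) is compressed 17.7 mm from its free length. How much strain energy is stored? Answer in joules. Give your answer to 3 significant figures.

1.00 J

k = Gd⁴/(8D³N_a) = (76.2×10³)(3.6⁴)/(8·25.0³·16) = 6.3993 N/mm
U = ½kδ² = 0.5 × 6.3993 × 17.7² = 1002.4 N·mm = 1.0024 J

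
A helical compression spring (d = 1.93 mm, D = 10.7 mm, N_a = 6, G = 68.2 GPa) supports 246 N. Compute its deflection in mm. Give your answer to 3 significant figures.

15.3 mm

k = Gd⁴/(8D³N_a) = (68.2×10³)(1.93⁴)/(8·10.7³·6) = 16.092 N/mm
δ = F/k = 246 / 16.092 = 15.287 mm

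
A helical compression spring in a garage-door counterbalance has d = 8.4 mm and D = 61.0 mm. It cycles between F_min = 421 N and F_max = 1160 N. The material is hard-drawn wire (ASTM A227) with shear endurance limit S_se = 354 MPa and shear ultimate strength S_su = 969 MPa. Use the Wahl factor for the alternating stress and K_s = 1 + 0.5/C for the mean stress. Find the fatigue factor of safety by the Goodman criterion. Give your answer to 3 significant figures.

1.79

C = D/d = 61.0/8.4 = 7.2619; K_W = (4C−1)/(4C−4)+0.615/C = 1.2045; K_s = 1+0.5/C = 1.0689
F_a = (F_max−F_min)/2 = 369.5 N; F_m = (F_max+F_min)/2 = 790.5 N
τ_a = K_W·8F_aD/(πd³) = 1.2045 × 96.838 = 116.64 MPa
τ_m = K_s·8F_mD/(πd³) = 1.0689 × 207.17 = 221.44 MPa
Goodman: 1/n_f = τ_a/S_se + τ_m/S_su = 116.64/354 + 221.44/969 = 0.32949 + 0.22852 = 0.55801
n_f = 1/0.55801 = 1.792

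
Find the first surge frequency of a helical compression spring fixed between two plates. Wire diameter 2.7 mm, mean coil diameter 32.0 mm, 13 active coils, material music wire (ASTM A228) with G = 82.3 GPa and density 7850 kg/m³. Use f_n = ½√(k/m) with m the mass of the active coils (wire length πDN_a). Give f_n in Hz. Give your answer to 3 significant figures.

k = Gd⁴/(8D³N_a) = (82.3×10³)(2.7⁴)/(8·32.0³·13) = 1.2834 N/mm = 1283.4 N/m
Wire length L = πDN_a = π·32.0·13 = 1306.9 mm
m = ρ·(πd²/4)·L = 7850 × 5.7256×10⁻⁶ m² × 1.3069 m = 0.05874 kg
f_n = ½√(k/m) = 0.5·√(1283.4/0.05874) = 0.5·√(21849) = 73.908 Hz

73.9 Hz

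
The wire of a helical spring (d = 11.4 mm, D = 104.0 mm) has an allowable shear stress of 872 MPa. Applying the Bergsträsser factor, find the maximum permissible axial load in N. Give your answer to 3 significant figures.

4240 N

C = D/d = 104.0/11.4 = 9.1228
K_B = (4C+2)/(4C−3) = 38.491/33.491 = 1.1493
τ_max = K·8FD/(πd³) → F_max = τ_allow·πd³/(8DK)
F_max = 872·π·11.4³/(8·104.0·1.1493) = 4.0586e+06/956.21 = 4244.5 N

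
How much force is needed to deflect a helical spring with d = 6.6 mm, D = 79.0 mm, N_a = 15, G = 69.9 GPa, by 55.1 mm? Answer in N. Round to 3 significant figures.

124 N

k = Gd⁴/(8D³N_a) = (69.9×10³)(6.6⁴)/(8·79.0³·15) = 2.2418 N/mm
F = k·δ = 2.2418 × 55.1 = 123.52 N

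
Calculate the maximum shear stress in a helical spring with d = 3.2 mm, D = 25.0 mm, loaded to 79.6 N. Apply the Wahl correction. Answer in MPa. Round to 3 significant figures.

Spring index C = D/d = 25.0/3.2 = 7.8125
K_W = (4C−1)/(4C−4) + 0.615/C = 30.250/27.250 + 0.0787 = 1.1888
τ₀ = 8FD/(πd³) = 8·79.6·25.0/(π·3.2³) = 15920/102.94 = 154.65 MPa
τ_max = K·τ₀ = 1.1888 × 154.65 = 183.85 MPa

184 MPa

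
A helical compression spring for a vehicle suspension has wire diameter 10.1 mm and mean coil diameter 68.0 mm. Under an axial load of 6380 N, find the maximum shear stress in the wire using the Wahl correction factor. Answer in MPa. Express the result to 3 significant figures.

Spring index C = D/d = 68.0/10.1 = 6.7327
K_W = (4C−1)/(4C−4) + 0.615/C = 25.931/22.931 + 0.0913 = 1.2222
τ₀ = 8FD/(πd³) = 8·6380·68.0/(π·10.1³) = 3.47072e+06/3236.8 = 1072.3 MPa
τ_max = K·τ₀ = 1.2222 × 1072.3 = 1310.5 MPa

1310 MPa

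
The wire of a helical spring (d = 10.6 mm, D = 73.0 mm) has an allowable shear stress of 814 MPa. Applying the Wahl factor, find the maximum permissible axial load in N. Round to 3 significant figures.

4290 N

C = D/d = 73.0/10.6 = 6.8868
K_W = (4C−1)/(4C−4) + 0.615/C = 26.547/23.547 + 0.0893 = 1.2167
τ_max = K·8FD/(πd³) → F_max = τ_allow·πd³/(8DK)
F_max = 814·π·10.6³/(8·73.0·1.2167) = 3.0457e+06/710.56 = 4286.4 N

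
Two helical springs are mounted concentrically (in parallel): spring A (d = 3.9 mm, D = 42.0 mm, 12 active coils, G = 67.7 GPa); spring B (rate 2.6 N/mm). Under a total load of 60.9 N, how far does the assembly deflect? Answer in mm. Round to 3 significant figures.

12.7 mm

k_A = Gd⁴/(8D³N_a) = (67.7×10³)(3.9⁴)/(8·42.0³·12) = 2.2021 N/mm
Parallel: k_eq = 2.2021 + 2.6 = 4.8021 N/mm
δ = F/k_eq = 60.9/4.8021 = 12.682 mm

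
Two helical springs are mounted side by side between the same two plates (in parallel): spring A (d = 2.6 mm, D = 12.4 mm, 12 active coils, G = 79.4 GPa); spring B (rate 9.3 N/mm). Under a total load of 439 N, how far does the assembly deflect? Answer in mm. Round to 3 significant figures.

15.1 mm

k_A = Gd⁴/(8D³N_a) = (79.4×10³)(2.6⁴)/(8·12.4³·12) = 19.823 N/mm
Parallel: k_eq = 19.823 + 9.3 = 29.123 N/mm
δ = F/k_eq = 439/29.123 = 15.074 mm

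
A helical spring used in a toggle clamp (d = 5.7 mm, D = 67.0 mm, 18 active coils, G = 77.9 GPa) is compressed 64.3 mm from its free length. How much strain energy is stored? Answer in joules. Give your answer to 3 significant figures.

3.93 J

k = Gd⁴/(8D³N_a) = (77.9×10³)(5.7⁴)/(8·67.0³·18) = 1.8987 N/mm
U = ½kδ² = 0.5 × 1.8987 × 64.3² = 3925 N·mm = 3.925 J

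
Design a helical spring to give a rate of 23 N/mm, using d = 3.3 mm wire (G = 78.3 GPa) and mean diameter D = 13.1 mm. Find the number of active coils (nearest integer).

22

N_a = Gd⁴/(8D³k) = (78.3×10³ × 3.3⁴)/(8 × 13.1³ × 23)
    = 9.28576e+06 / 413649 = 22.45 → 22 coils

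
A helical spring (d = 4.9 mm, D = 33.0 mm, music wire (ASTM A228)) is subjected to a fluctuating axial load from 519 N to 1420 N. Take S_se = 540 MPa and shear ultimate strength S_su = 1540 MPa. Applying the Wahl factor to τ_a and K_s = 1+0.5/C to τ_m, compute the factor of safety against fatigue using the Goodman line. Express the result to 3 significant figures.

C = D/d = 33.0/4.9 = 6.7347; K_W = (4C−1)/(4C−4)+0.615/C = 1.2221; K_s = 1+0.5/C = 1.0742
F_a = (F_max−F_min)/2 = 450.5 N; F_m = (F_max+F_min)/2 = 969.5 N
τ_a = K_W·8F_aD/(πd³) = 1.2221 × 321.78 = 393.25 MPa
τ_m = K_s·8F_mD/(πd³) = 1.0742 × 692.49 = 743.9 MPa
Goodman: 1/n_f = τ_a/S_se + τ_m/S_su = 393.25/540 + 743.9/1540 = 0.72824 + 0.48305 = 1.2113
n_f = 1/1.2113 = 0.8256

0.826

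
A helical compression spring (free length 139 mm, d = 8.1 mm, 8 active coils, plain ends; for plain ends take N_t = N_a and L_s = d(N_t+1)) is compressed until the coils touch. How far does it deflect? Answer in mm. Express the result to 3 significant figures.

66.1 mm

N_t = 8; L_s = 8.1·9 = 72.9 mm
δ_solid = L₀ − L_s = 139 − 72.9 = 66.1 mm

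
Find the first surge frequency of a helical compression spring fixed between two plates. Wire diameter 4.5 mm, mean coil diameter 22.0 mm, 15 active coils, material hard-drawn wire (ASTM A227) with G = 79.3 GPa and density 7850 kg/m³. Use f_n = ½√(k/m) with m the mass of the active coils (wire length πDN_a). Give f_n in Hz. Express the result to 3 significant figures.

222 Hz

k = Gd⁴/(8D³N_a) = (79.3×10³)(4.5⁴)/(8·22.0³·15) = 25.449 N/mm = 25449 N/m
Wire length L = πDN_a = π·22.0·15 = 1036.7 mm
m = ρ·(πd²/4)·L = 7850 × 15.904×10⁻⁶ m² × 1.0367 m = 0.12943 kg
f_n = ½√(k/m) = 0.5·√(25449/0.12943) = 0.5·√(1.9662e+05) = 221.71 Hz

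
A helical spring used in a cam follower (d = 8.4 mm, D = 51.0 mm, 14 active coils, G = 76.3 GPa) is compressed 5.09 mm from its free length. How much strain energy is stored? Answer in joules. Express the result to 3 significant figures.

k = Gd⁴/(8D³N_a) = (76.3×10³)(8.4⁴)/(8·51.0³·14) = 25.569 N/mm
U = ½kδ² = 0.5 × 25.569 × 5.09² = 331.22 N·mm = 0.33122 J

0.331 J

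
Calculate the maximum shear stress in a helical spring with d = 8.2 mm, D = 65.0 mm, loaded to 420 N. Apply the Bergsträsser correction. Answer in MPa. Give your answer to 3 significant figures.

148 MPa

Spring index C = D/d = 65.0/8.2 = 7.9268
K_B = (4C+2)/(4C−3) = 33.707/28.707 = 1.1742
τ₀ = 8FD/(πd³) = 8·420·65.0/(π·8.2³) = 218400/1732.2 = 126.08 MPa
τ_max = K·τ₀ = 1.1742 × 126.08 = 148.04 MPa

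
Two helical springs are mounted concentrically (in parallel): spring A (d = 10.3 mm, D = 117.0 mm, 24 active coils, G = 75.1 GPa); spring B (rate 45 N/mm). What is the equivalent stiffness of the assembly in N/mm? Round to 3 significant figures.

47.7 N/mm

k_A = Gd⁴/(8D³N_a) = (75.1×10³)(10.3⁴)/(8·117.0³·24) = 2.7487 N/mm
Parallel: k_eq = 2.7487 + 45 = 47.749 N/mm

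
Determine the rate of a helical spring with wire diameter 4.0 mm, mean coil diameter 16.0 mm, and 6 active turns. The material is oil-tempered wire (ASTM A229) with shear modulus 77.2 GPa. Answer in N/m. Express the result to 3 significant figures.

101000 N/m

k = Gd⁴/(8D³N_a) = (77.2×10³ × 4.0⁴) / (8 × 16.0³ × 6)
  = 1.97632e+07 / 196608 = 100.52 N/mm = 1.0052e+05 N/m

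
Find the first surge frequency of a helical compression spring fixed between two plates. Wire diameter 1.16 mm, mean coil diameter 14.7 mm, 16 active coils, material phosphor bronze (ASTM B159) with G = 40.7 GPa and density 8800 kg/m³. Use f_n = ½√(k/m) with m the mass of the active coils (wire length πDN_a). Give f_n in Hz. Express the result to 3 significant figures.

k = Gd⁴/(8D³N_a) = (40.7×10³)(1.16⁴)/(8·14.7³·16) = 0.18124 N/mm = 181.24 N/m
Wire length L = πDN_a = π·14.7·16 = 738.9 mm
m = ρ·(πd²/4)·L = 8800 × 1.0568×10⁻⁶ m² × 0.7389 m = 0.0068719 kg
f_n = ½√(k/m) = 0.5·√(181.24/0.0068719) = 0.5·√(26375) = 81.202 Hz

81.2 Hz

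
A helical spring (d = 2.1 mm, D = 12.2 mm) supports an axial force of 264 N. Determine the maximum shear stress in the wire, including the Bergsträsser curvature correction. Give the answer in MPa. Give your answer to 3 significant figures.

Spring index C = D/d = 12.2/2.1 = 5.8095
K_B = (4C+2)/(4C−3) = 25.238/20.238 = 1.2471
τ₀ = 8FD/(πd³) = 8·264·12.2/(π·2.1³) = 25766.4/29.094 = 885.62 MPa
τ_max = K·τ₀ = 1.2471 × 885.62 = 1104.4 MPa

1100 MPa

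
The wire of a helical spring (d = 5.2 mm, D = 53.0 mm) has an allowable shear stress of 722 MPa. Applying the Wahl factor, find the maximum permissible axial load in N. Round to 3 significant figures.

C = D/d = 53.0/5.2 = 10.1923
K_W = (4C−1)/(4C−4) + 0.615/C = 39.769/36.769 + 0.0603 = 1.1419
τ_max = K·8FD/(πd³) → F_max = τ_allow·πd³/(8DK)
F_max = 722·π·5.2³/(8·53.0·1.1419) = 3.1893e+05/484.18 = 658.71 N

659 N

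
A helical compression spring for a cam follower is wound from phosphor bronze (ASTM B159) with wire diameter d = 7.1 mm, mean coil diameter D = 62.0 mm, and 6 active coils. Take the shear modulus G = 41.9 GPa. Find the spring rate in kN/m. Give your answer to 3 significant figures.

9.31 kN/m

k = Gd⁴/(8D³N_a) = (41.9×10³ × 7.1⁴) / (8 × 62.0³ × 6)
  = 1.06475e+08 / 1.14397e+07 = 9.3075 N/mm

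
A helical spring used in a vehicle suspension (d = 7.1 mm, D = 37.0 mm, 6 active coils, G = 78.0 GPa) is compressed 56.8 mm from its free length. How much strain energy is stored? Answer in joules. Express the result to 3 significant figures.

k = Gd⁴/(8D³N_a) = (78.0×10³)(7.1⁴)/(8·37.0³·6) = 81.523 N/mm
U = ½kδ² = 0.5 × 81.523 × 56.8² = 1.3151e+05 N·mm = 131.51 J

132 J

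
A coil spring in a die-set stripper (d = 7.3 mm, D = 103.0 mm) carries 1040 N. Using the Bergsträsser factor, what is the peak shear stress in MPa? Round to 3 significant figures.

Spring index C = D/d = 103.0/7.3 = 14.1096
K_B = (4C+2)/(4C−3) = 58.438/53.438 = 1.0936
τ₀ = 8FD/(πd³) = 8·1040·103.0/(π·7.3³) = 856960/1222.1 = 701.2 MPa
τ_max = K·τ₀ = 1.0936 × 701.2 = 766.81 MPa

767 MPa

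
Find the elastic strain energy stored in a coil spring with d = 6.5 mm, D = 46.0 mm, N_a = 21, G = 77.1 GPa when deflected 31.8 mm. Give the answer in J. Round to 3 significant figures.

4.26 J

k = Gd⁴/(8D³N_a) = (77.1×10³)(6.5⁴)/(8·46.0³·21) = 8.4164 N/mm
U = ½kδ² = 0.5 × 8.4164 × 31.8² = 4255.5 N·mm = 4.2555 J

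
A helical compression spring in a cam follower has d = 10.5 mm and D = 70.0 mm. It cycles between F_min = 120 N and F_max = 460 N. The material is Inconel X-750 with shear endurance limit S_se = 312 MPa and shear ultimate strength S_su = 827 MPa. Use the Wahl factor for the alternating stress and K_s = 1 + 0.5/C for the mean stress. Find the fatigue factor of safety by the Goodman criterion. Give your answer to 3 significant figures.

6.22

C = D/d = 70.0/10.5 = 6.6667; K_W = (4C−1)/(4C−4)+0.615/C = 1.2246; K_s = 1+0.5/C = 1.0750
F_a = (F_max−F_min)/2 = 170 N; F_m = (F_max+F_min)/2 = 290 N
τ_a = K_W·8F_aD/(πd³) = 1.2246 × 26.177 = 32.056 MPa
τ_m = K_s·8F_mD/(πd³) = 1.0750 × 44.655 = 48.004 MPa
Goodman: 1/n_f = τ_a/S_se + τ_m/S_su = 32.056/312 + 48.004/827 = 0.10274 + 0.05805 = 0.16079
n_f = 1/0.16079 = 6.219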